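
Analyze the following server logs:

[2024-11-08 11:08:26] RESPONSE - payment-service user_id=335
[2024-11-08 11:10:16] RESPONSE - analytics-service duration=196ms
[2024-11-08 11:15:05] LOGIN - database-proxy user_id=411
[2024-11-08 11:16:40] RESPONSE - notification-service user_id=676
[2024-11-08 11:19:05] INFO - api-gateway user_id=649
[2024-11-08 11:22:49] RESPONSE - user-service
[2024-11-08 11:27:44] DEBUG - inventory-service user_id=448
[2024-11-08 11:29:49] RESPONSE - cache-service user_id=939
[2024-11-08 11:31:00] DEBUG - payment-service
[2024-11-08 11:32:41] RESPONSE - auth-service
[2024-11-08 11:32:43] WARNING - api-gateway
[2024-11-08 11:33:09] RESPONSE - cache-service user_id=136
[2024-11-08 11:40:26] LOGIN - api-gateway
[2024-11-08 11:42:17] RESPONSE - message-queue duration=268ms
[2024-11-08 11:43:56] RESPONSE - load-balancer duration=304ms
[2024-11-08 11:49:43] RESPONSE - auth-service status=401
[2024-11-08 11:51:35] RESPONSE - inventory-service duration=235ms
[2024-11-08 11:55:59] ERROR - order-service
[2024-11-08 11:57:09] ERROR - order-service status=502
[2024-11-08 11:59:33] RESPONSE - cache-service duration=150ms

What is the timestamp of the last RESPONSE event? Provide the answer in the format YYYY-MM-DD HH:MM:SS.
2024-11-08 11:59:33

To find the last event:

1. Filter for all RESPONSE events
2. Sort by timestamp
3. Select the last one
4. Timestamp: 2024-11-08 11:59:33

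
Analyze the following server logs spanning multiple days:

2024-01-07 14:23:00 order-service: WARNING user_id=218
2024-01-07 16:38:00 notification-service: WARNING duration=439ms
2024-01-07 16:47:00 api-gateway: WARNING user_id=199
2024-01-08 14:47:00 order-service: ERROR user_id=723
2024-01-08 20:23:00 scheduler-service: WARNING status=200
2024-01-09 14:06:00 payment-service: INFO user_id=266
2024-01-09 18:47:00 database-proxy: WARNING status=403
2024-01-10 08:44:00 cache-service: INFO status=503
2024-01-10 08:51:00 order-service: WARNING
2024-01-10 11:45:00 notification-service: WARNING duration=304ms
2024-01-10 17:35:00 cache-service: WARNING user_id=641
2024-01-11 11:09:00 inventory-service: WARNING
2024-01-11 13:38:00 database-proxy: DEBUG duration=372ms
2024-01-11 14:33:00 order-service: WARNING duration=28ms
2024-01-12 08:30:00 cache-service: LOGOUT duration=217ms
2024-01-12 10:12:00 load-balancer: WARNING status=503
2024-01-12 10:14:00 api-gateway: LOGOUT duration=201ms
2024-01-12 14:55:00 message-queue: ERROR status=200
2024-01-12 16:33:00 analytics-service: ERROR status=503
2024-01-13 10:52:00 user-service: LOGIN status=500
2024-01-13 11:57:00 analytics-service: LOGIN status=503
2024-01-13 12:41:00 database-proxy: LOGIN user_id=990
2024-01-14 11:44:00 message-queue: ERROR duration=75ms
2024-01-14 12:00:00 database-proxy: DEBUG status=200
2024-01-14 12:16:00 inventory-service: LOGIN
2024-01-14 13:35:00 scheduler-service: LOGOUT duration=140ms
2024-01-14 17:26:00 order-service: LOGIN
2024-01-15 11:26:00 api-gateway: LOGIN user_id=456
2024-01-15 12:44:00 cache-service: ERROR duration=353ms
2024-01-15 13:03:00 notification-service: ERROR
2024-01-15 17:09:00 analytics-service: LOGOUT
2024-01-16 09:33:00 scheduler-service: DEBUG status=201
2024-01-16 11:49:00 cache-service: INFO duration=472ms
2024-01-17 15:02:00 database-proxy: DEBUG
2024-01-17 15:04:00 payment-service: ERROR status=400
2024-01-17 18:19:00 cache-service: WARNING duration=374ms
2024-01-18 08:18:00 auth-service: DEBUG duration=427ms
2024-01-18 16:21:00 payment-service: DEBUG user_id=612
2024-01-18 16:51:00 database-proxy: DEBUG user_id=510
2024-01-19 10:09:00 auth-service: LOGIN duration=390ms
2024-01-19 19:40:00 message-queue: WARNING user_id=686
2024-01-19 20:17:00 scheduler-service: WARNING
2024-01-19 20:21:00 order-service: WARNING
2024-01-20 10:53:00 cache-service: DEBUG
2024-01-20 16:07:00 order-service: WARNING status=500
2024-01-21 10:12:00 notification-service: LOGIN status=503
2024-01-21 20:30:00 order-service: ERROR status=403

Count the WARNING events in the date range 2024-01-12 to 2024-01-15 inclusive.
1

To filter by date range:

1. Date range: 2024-01-12 through 2024-01-15, both dates inclusive
2. Filter for WARNING events whose date falls in this range
3. Count matching events: 1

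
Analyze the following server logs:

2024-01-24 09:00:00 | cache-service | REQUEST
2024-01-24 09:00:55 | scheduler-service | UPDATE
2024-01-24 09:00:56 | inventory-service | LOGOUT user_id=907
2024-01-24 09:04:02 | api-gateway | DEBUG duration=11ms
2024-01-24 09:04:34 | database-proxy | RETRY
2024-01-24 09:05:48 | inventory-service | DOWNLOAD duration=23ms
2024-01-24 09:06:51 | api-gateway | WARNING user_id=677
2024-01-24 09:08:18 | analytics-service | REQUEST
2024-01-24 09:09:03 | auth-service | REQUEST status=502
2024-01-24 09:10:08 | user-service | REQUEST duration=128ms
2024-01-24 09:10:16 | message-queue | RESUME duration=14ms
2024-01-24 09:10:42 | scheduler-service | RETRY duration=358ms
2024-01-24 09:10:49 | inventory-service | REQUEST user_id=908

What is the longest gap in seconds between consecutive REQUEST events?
498

To find the longest gap:

1. Extract all REQUEST events in chronological order
2. Calculate time differences between consecutive events
3. Find the maximum difference
4. Longest gap: 498 seconds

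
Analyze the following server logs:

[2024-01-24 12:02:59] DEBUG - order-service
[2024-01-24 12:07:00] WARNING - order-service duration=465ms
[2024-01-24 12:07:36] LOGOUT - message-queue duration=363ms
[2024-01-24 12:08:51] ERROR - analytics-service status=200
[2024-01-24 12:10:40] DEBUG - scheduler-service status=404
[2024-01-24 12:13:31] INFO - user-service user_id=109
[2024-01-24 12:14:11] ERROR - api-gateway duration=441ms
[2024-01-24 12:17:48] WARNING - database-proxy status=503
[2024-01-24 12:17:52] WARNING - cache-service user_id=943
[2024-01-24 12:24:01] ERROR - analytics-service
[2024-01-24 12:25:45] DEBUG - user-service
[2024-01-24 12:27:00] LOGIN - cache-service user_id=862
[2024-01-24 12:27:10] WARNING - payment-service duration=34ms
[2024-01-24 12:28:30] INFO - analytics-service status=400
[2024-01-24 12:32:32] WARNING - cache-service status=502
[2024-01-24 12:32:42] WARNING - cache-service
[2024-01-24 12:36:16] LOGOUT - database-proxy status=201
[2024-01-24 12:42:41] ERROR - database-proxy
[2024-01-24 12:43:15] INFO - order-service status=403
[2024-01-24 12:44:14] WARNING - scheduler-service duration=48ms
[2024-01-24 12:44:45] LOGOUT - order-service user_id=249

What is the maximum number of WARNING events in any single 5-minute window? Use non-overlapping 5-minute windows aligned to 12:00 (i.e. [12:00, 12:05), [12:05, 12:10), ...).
2

To find the burst window:

1. Divide the log period into non-overlapping 5-minute windows starting at 12:00
2. Count WARNING events in each window
3. Find the window with maximum count
4. Maximum events in a window: 2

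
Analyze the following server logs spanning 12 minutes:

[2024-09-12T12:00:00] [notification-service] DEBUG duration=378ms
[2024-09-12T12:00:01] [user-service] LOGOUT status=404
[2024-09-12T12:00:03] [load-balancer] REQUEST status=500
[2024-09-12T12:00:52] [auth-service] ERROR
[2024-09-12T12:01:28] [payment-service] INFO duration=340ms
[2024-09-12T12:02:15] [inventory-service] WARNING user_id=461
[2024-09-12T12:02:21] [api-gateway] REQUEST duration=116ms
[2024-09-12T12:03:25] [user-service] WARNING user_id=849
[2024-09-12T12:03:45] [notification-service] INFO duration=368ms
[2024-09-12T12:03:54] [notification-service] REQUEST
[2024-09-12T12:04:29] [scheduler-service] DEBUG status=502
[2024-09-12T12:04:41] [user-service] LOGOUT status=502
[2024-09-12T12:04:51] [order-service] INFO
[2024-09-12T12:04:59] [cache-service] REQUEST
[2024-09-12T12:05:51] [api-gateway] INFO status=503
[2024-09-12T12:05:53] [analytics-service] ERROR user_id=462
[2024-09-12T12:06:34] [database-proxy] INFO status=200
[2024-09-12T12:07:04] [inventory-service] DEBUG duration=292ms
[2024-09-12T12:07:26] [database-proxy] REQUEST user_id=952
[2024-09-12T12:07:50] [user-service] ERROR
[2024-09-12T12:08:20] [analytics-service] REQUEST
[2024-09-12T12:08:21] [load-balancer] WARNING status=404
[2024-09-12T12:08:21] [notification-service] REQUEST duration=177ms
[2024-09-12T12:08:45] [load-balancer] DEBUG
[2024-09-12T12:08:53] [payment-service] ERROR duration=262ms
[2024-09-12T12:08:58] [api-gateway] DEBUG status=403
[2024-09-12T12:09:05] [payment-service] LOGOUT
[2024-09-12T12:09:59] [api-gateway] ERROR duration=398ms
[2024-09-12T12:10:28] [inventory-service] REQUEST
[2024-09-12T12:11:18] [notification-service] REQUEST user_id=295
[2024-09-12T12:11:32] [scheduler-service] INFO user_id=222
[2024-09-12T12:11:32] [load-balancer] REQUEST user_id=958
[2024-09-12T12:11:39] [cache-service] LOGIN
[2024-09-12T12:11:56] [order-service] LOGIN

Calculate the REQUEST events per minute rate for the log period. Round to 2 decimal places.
0.83

To calculate the rate:

1. Count total REQUEST events: 10
2. Total time period: 12 minutes
3. Rate = 10 / 12 = 0.83 events per minute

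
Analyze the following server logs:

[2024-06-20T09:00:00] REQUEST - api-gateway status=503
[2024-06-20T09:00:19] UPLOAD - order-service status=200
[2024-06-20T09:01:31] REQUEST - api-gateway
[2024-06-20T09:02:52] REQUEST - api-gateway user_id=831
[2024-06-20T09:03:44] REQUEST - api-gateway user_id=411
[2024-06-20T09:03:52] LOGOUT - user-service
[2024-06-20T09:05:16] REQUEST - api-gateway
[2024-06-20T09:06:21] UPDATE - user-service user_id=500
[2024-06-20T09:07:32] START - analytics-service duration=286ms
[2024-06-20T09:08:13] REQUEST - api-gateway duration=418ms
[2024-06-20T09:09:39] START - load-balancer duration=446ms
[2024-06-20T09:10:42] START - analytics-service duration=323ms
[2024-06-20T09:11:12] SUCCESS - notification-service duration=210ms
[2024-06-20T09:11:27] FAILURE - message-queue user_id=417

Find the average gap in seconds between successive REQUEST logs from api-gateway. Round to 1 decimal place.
98.6

To calculate average interval:

1. Find all REQUEST events for api-gateway in order
2. Calculate time gaps between consecutive events
3. Compute mean of gaps: 493 / 5 = 98.6 seconds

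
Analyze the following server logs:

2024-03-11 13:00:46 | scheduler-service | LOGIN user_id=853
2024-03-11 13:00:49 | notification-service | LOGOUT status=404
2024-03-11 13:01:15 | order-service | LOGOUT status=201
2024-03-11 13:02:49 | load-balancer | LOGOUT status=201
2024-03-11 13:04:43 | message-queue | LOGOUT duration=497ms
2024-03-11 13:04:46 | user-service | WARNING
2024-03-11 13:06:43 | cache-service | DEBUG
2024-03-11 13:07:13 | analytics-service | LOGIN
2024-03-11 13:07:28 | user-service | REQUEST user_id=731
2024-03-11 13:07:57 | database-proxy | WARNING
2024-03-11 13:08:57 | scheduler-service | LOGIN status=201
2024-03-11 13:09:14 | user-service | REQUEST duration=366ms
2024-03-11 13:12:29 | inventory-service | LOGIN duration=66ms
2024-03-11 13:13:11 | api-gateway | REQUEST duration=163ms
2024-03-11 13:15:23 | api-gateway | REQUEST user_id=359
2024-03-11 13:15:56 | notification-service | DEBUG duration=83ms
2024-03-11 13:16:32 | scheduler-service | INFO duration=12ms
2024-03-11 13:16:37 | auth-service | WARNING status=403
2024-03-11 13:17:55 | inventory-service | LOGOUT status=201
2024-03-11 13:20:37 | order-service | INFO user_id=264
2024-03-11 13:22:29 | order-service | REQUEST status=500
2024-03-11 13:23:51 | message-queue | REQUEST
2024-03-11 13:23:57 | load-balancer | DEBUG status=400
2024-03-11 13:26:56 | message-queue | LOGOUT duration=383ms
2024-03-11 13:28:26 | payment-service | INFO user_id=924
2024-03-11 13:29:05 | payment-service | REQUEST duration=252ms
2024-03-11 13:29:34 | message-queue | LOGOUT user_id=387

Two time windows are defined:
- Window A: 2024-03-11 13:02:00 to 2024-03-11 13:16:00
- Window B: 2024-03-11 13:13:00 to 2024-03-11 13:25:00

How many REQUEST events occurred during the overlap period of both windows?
2

To find overlap events:

1. Window A: 2024-03-11 13:02:00 to 2024-03-11 13:16:00
2. Window B: 2024-03-11 13:13:00 to 2024-03-11 13:25:00
3. Overlap period: 2024-03-11 13:13:00 to 2024-03-11 13:16:00
4. Count REQUEST events in overlap: 2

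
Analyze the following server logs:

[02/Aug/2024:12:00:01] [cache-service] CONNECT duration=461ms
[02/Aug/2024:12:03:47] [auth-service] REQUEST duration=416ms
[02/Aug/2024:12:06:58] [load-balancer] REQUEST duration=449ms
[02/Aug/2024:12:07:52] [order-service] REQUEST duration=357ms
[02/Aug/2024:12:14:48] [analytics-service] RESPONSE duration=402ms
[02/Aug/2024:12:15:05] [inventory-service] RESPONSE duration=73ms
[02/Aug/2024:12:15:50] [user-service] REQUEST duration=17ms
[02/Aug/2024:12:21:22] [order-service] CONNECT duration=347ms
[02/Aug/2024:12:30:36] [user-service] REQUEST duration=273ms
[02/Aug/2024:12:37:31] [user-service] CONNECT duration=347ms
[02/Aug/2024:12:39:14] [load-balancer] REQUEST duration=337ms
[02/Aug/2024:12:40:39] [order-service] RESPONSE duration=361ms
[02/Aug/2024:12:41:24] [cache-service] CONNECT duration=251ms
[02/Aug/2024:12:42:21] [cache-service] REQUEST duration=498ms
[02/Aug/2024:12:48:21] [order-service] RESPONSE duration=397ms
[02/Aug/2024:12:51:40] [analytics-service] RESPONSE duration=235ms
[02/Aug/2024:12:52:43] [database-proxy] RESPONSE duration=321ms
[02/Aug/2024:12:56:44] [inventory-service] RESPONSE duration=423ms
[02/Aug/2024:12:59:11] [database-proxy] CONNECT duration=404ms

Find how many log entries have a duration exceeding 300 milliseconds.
14

To count timeouts:

1. Threshold: 300ms
2. Extract duration from each log entry
3. Count entries where duration > 300
4. Timeout count: 14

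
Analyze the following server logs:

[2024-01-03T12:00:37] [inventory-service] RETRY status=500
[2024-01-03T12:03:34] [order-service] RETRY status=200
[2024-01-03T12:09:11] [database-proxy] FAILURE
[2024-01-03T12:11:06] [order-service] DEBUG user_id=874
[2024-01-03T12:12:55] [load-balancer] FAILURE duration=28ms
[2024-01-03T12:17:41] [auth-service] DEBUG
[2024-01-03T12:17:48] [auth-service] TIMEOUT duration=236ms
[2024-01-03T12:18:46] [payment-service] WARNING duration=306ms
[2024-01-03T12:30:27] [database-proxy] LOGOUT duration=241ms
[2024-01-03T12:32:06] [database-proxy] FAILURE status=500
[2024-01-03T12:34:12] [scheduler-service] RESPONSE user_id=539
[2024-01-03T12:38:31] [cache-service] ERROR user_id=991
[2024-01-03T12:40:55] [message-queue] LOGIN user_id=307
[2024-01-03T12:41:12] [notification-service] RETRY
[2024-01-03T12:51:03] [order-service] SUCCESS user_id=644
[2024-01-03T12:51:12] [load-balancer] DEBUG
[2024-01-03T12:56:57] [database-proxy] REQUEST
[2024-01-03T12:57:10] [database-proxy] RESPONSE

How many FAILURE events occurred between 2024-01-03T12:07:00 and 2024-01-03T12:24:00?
2

To count events in the time window:

1. Window boundaries: 2024-01-03T12:07:00 to 2024-01-03T12:24:00
2. Filter for FAILURE events within this window
3. Count matching events: 2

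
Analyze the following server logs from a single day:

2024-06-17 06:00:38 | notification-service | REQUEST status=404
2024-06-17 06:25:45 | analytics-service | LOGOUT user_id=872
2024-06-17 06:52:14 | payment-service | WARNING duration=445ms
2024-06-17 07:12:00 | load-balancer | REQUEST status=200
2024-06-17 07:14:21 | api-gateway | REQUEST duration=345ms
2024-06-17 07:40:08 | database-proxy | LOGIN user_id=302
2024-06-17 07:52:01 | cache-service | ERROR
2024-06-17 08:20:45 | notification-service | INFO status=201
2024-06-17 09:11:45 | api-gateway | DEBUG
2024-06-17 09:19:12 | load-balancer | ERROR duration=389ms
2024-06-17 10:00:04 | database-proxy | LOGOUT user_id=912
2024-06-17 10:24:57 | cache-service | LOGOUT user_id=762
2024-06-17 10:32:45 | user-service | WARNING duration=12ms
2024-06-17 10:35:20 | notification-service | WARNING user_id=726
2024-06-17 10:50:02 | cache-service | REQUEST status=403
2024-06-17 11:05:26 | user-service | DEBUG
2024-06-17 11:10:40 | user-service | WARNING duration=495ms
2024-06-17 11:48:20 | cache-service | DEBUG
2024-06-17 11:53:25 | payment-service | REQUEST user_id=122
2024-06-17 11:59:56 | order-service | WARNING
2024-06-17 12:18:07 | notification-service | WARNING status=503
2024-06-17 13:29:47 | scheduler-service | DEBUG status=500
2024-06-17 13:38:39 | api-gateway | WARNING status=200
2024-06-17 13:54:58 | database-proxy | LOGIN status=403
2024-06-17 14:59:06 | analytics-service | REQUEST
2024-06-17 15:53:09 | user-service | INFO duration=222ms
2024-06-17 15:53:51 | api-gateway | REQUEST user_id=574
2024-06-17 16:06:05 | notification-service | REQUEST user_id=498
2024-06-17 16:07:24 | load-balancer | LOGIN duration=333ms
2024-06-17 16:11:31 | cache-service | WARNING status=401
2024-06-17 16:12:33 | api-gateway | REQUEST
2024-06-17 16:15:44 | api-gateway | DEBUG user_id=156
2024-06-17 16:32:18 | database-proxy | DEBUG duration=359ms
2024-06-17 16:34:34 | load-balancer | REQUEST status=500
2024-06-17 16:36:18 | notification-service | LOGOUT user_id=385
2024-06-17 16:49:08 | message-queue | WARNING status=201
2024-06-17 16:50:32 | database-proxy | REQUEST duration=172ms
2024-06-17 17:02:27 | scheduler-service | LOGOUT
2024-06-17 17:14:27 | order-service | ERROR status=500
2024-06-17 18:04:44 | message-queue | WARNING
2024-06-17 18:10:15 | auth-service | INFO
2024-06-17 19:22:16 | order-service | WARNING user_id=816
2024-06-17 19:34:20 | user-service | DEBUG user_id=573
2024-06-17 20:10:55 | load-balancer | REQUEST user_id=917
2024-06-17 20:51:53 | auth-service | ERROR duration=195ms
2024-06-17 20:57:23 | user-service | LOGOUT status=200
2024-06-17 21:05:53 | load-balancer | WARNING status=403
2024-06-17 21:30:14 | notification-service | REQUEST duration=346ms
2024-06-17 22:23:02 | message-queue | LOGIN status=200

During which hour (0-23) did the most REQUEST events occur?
16

To find the peak hour:

1. Group all REQUEST events by hour
2. Count events in each hour
3. Find hour with maximum count
4. Peak hour: 16 (with 4 events)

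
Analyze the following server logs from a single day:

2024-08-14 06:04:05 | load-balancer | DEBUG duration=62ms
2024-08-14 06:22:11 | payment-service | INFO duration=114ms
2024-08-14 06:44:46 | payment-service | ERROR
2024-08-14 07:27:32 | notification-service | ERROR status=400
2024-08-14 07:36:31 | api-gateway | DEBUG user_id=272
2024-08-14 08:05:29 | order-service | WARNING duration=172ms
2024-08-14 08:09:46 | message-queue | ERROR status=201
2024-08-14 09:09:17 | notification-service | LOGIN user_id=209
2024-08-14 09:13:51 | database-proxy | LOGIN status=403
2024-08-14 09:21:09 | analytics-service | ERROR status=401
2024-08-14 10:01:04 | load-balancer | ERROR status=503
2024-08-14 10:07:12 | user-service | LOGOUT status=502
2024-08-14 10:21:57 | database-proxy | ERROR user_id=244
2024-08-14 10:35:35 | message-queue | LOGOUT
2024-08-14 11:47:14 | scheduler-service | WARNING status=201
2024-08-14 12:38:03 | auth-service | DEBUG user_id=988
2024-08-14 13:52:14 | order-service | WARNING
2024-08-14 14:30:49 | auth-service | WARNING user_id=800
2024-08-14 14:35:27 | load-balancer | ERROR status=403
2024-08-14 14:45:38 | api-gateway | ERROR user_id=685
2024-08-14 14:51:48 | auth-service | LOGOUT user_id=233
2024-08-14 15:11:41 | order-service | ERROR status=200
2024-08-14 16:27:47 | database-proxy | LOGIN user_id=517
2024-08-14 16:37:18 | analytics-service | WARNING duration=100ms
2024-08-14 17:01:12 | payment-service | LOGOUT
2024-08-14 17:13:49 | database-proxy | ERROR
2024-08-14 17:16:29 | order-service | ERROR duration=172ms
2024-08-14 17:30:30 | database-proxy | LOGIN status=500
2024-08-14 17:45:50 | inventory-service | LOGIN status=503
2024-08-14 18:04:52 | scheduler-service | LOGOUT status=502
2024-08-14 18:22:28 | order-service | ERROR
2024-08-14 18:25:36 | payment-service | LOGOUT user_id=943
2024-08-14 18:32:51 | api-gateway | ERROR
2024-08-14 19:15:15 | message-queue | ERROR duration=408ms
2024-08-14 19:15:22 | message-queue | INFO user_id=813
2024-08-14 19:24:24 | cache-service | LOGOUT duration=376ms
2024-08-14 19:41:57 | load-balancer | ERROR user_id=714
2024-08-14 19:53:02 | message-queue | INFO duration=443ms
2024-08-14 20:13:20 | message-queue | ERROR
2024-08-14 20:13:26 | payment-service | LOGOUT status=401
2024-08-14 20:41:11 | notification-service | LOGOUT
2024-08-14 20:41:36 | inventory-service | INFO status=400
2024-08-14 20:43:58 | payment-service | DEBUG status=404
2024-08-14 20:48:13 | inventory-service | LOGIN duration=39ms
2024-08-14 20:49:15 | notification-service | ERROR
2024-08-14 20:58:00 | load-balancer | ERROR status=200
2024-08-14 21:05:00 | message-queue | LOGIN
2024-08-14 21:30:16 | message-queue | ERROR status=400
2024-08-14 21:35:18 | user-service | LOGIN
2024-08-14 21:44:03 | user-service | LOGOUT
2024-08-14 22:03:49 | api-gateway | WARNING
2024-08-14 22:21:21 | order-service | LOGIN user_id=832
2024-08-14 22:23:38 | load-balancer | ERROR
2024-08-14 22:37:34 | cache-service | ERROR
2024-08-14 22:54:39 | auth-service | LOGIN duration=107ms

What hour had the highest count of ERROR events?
20

To find the peak hour:

1. Group all ERROR events by hour
2. Count events in each hour
3. Find hour with maximum count
4. Peak hour: 20 (with 3 events)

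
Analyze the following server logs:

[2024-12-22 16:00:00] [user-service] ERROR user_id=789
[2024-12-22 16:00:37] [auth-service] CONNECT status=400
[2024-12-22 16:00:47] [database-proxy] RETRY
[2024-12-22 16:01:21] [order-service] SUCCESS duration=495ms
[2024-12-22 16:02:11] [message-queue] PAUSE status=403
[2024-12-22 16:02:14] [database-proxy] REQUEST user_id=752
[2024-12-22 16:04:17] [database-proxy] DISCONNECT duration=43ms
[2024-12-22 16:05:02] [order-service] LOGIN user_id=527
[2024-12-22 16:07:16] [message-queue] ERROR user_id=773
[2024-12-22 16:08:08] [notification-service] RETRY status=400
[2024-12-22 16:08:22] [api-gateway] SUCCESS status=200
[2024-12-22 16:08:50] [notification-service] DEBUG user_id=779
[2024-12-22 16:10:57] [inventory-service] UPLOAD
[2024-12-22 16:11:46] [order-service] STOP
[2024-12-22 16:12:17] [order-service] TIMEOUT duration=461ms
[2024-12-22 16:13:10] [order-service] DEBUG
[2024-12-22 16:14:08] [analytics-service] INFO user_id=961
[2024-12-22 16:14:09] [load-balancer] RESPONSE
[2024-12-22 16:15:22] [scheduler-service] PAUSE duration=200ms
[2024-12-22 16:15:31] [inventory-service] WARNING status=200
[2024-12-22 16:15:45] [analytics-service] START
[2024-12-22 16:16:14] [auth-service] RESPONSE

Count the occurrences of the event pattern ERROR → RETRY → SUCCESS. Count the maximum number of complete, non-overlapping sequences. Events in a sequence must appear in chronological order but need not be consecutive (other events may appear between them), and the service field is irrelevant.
2

To count sequences:

1. Look for pattern: ERROR → RETRY → SUCCESS
2. Greedily scan the log in chronological order, matching each sequence element in turn (ignoring service)
3. Each time the full pattern completes, increment the count and restart matching from the next event
4. Complete non-overlapping sequences found: 2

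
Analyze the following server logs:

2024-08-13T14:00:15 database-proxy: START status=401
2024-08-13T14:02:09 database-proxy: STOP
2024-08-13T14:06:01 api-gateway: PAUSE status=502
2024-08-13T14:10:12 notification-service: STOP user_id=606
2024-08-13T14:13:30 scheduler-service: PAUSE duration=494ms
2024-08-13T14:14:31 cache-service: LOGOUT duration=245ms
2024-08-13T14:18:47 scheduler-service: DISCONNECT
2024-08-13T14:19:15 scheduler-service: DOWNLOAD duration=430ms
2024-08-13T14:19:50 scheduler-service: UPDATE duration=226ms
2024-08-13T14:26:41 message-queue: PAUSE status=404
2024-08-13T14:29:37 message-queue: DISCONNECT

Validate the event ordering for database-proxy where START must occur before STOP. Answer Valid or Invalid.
Valid

To validate ordering:

1. Required order: START → STOP
2. Rule: START must occur before STOP
3. Check actual order of events for database-proxy
4. Result: Valid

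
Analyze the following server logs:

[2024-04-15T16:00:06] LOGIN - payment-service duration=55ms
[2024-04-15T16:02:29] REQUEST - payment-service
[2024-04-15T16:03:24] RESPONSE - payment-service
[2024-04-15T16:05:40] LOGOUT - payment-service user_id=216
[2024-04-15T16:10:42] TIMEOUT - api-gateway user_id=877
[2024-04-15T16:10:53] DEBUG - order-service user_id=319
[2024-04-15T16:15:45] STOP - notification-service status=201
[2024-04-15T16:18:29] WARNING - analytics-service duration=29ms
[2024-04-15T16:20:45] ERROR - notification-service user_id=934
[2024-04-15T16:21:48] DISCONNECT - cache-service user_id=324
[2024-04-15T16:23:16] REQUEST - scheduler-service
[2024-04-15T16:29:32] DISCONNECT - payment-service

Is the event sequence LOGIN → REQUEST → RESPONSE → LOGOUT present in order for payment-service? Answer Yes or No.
Yes

To verify sequence order:

1. Find all events in sequence LOGIN → REQUEST → RESPONSE → LOGOUT for payment-service
2. Extract their timestamps
3. Check if timestamps are in ascending order
4. Result: Yes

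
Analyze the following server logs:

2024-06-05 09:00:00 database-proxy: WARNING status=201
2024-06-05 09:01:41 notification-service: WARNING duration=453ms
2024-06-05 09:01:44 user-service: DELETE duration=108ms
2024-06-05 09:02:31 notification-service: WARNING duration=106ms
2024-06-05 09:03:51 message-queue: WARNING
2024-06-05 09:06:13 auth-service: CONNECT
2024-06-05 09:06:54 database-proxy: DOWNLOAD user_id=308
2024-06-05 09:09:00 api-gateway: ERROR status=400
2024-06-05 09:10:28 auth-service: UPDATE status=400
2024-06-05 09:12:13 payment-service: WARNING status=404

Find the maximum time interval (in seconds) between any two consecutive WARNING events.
502

To find the longest gap:

1. Extract all WARNING events in chronological order
2. Calculate time differences between consecutive events
3. Find the maximum difference
4. Longest gap: 502 seconds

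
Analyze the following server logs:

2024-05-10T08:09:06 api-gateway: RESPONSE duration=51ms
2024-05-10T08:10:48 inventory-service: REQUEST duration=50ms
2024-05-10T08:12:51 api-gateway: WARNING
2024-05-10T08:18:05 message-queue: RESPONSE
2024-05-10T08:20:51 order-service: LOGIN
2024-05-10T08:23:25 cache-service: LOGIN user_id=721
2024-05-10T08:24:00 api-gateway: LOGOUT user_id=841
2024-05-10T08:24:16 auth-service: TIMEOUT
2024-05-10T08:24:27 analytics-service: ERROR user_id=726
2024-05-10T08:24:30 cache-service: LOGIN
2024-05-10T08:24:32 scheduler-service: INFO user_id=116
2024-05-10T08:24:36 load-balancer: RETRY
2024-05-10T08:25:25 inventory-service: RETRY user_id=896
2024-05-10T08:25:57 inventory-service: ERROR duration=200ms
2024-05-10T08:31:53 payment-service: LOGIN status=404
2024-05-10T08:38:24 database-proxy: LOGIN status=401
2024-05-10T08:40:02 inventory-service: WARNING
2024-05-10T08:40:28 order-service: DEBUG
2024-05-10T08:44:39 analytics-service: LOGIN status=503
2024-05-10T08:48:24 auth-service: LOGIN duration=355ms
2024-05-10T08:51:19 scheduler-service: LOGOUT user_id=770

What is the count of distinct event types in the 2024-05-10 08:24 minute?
6

To count unique event types:

1. Filter events in the minute starting at 2024-05-10 08:24
2. Extract event types from matching entries
3. Count unique types: 6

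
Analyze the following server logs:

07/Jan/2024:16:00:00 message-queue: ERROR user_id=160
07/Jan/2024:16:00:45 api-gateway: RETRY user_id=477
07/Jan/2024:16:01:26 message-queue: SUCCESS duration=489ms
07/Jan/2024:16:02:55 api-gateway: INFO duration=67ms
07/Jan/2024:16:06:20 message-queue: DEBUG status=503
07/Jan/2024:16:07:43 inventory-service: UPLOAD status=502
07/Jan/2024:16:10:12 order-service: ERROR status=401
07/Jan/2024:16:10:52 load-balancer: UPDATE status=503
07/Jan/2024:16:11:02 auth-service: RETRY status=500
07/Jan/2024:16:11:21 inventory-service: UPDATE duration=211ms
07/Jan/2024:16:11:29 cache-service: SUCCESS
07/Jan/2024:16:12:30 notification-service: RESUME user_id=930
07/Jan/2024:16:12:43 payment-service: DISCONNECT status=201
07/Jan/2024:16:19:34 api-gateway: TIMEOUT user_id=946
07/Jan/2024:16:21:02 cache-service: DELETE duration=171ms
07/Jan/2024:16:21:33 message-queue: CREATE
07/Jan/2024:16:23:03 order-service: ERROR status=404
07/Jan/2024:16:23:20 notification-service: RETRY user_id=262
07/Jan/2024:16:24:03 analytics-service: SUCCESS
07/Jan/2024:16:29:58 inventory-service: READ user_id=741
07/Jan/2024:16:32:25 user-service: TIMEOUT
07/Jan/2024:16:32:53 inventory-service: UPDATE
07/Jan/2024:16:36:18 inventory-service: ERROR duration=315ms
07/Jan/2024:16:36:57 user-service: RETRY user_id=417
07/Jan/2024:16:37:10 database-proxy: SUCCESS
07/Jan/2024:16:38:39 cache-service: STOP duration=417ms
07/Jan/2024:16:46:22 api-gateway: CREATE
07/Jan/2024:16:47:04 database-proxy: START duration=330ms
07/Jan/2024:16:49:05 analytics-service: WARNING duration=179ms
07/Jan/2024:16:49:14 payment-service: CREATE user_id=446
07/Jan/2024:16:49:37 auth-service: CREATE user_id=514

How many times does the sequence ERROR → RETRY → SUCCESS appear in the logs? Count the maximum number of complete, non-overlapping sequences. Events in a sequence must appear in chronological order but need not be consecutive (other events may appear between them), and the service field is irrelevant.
4

To count sequences:

1. Look for pattern: ERROR → RETRY → SUCCESS
2. Greedily scan the log in chronological order, matching each sequence element in turn (ignoring service)
3. Each time the full pattern completes, increment the count and restart matching from the next event
4. Complete non-overlapping sequences found: 4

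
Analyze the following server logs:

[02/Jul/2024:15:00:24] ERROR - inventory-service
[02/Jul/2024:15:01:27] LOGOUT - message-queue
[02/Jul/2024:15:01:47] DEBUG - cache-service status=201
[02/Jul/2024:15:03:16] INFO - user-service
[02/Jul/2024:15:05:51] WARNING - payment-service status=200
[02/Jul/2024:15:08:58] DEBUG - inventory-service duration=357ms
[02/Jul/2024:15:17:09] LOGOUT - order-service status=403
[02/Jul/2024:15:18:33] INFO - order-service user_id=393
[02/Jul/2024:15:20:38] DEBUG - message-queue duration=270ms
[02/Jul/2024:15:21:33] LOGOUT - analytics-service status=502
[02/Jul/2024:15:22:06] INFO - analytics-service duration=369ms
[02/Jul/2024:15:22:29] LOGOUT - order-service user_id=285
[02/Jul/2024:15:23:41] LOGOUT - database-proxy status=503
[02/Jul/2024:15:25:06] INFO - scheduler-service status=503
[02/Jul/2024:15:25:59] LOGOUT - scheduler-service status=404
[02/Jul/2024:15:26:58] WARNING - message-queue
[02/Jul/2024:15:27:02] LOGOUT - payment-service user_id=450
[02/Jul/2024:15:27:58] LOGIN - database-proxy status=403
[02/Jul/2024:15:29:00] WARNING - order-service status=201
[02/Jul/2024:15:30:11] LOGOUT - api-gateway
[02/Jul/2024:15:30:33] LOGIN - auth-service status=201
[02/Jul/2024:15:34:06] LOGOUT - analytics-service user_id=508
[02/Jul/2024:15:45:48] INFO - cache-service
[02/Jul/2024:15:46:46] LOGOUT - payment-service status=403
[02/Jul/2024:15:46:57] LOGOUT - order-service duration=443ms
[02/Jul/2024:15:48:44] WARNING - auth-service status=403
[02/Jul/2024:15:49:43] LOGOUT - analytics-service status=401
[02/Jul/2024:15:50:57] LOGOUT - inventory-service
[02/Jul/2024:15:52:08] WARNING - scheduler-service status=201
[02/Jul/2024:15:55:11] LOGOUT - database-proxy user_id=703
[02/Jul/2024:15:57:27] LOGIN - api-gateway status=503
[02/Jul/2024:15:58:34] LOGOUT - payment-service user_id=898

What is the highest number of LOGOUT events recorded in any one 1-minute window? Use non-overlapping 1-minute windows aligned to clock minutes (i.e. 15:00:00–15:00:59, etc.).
2

To find the burst window:

1. Divide the log period into non-overlapping 1-minute windows starting at 15:00
2. Count LOGOUT events in each window
3. Find the window with maximum count
4. Maximum events in a window: 2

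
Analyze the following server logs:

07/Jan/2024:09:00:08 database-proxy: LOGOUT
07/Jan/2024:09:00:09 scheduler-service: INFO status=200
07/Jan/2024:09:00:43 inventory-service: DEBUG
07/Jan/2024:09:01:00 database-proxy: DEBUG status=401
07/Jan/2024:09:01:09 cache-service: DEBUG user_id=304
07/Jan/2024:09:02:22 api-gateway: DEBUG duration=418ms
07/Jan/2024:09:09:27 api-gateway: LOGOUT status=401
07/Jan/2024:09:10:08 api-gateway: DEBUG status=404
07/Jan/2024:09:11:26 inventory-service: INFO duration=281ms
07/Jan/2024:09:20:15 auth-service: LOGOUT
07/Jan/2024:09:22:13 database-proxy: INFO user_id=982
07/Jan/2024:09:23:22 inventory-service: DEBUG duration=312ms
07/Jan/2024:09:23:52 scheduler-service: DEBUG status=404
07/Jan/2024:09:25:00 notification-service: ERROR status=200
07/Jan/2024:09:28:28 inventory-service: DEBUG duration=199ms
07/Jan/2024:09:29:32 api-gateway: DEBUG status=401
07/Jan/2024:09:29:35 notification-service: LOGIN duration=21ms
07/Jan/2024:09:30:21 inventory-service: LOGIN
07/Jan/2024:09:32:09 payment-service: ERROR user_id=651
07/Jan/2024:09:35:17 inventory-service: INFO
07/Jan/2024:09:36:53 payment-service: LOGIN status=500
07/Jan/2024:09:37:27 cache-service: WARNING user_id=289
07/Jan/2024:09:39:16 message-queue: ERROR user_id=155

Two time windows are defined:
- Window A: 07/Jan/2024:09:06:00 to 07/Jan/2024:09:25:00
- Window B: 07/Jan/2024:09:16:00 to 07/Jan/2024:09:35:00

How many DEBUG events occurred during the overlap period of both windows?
2

To find overlap events:

1. Window A: 07/Jan/2024:09:06:00 to 07/Jan/2024:09:25:00
2. Window B: 07/Jan/2024:09:16:00 to 07/Jan/2024:09:35:00
3. Overlap period: 07/Jan/2024:09:16:00 to 07/Jan/2024:09:25:00
4. Count DEBUG events in overlap: 2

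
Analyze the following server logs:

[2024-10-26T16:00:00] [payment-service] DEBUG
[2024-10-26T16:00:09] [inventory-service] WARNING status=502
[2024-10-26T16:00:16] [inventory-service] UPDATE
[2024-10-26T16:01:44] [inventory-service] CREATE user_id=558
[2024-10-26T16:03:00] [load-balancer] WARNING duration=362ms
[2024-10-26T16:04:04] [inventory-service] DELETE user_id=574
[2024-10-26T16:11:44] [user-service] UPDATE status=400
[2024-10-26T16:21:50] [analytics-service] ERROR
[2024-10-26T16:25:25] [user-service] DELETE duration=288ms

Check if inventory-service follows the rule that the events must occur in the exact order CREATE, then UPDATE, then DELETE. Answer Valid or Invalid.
Invalid

To validate ordering:

1. Required order: CREATE → UPDATE → DELETE
2. Rule: the events must occur in the exact order CREATE, then UPDATE, then DELETE
3. Check actual order of events for inventory-service
4. Result: Invalid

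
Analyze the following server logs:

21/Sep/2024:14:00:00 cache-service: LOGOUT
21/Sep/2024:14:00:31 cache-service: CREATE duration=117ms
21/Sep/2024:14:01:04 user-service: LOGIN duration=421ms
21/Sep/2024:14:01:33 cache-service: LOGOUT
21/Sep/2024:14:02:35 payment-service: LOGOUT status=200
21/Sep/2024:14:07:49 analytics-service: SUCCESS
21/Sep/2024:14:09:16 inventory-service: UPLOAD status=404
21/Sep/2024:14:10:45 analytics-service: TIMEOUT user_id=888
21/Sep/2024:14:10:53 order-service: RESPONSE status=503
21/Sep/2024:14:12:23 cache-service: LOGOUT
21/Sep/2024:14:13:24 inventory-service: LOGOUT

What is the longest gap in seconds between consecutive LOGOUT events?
588

To find the longest gap:

1. Extract all LOGOUT events in chronological order
2. Calculate time differences between consecutive events
3. Find the maximum difference
4. Longest gap: 588 seconds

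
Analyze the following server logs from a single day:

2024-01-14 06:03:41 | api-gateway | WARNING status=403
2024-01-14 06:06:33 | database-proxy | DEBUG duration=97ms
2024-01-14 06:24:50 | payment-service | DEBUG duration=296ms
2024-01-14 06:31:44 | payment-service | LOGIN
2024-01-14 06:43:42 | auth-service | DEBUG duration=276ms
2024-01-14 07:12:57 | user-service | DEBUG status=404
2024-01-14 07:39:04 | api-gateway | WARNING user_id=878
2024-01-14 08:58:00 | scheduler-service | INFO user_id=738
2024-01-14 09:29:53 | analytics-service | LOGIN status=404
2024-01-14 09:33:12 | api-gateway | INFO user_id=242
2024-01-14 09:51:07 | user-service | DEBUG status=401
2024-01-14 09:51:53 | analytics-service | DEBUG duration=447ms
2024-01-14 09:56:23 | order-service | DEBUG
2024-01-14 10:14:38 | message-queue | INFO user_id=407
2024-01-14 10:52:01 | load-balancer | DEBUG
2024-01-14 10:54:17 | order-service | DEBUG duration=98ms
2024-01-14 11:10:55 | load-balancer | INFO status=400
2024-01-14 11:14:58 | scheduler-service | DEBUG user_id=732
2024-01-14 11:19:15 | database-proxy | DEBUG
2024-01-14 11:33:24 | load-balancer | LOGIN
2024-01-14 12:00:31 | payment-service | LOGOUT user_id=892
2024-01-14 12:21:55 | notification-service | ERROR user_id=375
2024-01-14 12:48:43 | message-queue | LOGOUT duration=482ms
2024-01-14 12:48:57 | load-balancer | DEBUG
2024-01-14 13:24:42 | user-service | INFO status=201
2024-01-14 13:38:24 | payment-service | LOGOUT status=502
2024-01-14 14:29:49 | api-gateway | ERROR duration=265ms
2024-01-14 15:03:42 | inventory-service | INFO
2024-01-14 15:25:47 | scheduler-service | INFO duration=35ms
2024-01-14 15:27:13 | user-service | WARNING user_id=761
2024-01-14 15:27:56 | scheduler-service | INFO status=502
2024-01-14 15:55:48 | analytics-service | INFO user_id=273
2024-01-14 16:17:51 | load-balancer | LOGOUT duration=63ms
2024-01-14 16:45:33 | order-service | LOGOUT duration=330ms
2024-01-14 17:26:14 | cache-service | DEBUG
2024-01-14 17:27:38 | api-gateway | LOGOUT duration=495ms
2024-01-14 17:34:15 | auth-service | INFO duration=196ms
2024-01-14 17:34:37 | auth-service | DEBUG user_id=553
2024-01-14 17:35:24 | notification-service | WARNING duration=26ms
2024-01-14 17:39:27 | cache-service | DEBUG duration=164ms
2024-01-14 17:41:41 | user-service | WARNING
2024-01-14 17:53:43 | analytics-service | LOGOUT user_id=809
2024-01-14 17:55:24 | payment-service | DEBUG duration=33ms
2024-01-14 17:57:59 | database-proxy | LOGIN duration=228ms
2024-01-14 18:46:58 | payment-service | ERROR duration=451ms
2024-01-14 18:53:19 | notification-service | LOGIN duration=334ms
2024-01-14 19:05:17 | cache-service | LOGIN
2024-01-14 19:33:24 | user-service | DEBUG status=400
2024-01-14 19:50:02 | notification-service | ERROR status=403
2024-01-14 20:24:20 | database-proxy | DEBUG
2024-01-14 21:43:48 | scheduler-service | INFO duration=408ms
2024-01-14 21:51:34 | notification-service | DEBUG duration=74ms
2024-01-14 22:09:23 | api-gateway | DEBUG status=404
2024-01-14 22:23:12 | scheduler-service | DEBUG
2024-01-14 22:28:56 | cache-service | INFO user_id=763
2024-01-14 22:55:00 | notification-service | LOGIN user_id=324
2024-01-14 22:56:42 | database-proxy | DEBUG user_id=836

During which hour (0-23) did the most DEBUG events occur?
17

To find the peak hour:

1. Group all DEBUG events by hour
2. Count events in each hour
3. Find hour with maximum count
4. Peak hour: 17 (with 4 events)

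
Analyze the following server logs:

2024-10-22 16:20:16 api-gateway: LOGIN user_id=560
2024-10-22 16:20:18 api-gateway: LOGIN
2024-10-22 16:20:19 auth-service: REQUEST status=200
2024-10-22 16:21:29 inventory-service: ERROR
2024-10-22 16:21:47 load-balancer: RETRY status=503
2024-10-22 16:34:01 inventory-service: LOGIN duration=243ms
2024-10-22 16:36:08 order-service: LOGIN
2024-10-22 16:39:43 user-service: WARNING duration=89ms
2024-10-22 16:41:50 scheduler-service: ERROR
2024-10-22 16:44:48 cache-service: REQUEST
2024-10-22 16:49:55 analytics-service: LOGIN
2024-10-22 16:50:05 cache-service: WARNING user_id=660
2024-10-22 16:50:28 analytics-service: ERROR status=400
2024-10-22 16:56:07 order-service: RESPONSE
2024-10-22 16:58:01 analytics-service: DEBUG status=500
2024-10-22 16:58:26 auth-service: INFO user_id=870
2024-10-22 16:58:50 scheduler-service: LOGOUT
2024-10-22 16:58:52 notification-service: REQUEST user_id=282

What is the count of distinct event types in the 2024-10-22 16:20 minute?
2

To count unique event types:

1. Filter events in the minute starting at 2024-10-22 16:20
2. Extract event types from matching entries
3. Count unique types: 2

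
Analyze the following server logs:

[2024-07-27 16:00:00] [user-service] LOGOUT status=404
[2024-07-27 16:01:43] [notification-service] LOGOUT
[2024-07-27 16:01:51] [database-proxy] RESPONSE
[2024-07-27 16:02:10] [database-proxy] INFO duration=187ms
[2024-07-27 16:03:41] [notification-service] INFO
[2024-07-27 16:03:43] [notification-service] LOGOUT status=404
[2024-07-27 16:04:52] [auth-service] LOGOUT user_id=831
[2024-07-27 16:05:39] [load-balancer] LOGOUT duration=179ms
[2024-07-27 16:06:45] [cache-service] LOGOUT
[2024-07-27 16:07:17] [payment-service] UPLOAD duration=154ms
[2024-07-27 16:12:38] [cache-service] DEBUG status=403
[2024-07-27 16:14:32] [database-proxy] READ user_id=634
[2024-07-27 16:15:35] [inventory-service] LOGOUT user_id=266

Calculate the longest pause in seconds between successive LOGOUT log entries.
530

To find the longest gap:

1. Extract all LOGOUT events in chronological order
2. Calculate time differences between consecutive events
3. Find the maximum difference
4. Longest gap: 530 seconds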